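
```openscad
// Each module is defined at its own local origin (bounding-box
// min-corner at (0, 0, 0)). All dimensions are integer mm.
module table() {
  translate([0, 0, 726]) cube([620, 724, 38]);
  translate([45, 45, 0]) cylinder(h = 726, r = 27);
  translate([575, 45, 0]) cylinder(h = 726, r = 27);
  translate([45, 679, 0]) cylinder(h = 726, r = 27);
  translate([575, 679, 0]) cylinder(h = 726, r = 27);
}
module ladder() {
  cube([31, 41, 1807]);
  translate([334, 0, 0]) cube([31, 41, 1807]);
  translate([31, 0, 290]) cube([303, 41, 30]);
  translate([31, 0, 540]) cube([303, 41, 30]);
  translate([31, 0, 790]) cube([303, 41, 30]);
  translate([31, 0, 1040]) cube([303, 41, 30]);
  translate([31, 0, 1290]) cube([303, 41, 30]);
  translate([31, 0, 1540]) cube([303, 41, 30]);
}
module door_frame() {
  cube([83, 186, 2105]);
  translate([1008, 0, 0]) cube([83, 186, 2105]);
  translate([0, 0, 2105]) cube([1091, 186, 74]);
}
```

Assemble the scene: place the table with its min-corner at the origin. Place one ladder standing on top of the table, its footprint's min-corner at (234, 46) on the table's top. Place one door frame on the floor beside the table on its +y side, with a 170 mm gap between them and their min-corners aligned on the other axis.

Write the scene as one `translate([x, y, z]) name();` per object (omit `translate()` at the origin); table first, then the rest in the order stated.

table();
translate([234, 46, 764]) ladder();
translate([0, 894, 0]) door_frame();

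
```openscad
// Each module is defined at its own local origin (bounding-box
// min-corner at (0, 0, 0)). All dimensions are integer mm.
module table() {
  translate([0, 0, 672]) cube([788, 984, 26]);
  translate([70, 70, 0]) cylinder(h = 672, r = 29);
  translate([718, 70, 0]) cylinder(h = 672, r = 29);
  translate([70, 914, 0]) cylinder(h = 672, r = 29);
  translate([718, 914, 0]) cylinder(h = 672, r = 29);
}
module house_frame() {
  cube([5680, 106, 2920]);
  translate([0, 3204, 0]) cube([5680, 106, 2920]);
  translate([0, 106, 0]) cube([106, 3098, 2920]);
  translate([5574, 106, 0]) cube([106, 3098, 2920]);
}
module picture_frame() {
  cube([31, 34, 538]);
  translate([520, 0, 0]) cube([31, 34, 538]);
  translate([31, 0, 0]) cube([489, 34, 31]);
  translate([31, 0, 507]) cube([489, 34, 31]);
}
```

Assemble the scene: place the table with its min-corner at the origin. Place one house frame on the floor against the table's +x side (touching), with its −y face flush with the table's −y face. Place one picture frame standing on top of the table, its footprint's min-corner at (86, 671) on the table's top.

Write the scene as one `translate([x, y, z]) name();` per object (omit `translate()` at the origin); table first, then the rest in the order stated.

table();
translate([788, 0, 0]) house_frame();
translate([86, 671, 698]) picture_frame();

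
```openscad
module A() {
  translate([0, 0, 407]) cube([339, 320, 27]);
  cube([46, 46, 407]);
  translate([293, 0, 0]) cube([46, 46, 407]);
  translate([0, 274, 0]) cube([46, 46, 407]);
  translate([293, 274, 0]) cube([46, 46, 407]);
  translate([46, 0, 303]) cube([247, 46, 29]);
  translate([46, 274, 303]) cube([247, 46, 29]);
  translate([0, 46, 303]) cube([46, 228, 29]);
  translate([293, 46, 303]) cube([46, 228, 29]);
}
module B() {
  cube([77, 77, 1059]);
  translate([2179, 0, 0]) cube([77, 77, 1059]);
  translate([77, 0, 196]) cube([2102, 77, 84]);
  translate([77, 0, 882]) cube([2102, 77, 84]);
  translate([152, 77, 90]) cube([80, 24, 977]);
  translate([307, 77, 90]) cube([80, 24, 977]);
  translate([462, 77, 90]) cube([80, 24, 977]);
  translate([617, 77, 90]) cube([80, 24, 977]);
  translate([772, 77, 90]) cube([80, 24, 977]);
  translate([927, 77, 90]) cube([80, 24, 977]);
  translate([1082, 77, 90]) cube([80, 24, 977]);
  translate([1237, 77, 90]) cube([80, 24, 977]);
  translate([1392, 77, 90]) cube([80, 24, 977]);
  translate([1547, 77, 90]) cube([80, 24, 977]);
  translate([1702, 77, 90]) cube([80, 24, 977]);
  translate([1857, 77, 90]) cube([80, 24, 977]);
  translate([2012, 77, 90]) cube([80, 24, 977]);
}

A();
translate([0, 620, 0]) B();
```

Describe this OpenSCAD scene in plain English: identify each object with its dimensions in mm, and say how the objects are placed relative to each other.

A is a four-legged stool. The seat is 339×320 mm, 27 mm thick, top at z = 434 mm. It stands on four square legs, each 46×46 mm in cross-section, from z = 0 to the seat underside, each flush with a corner of the seat. Four stretchers, 46 mm wide and 29 mm tall, connect adjacent legs with their undersides at z = 303 mm, each running between the inner faces of the legs it joins and aligned with the legs' outer faces on the other axis.

B is a fence section. Two 77×77 mm posts, 1059 mm tall, stand on the floor with a clear span of 2102 mm between their inner faces. Two horizontal rails of 77×84 mm section span the gap between the posts with their undersides at z = 196 mm and z = 882 mm, flush with the posts' −y face. 13 pickets, each 80 mm wide, 24 mm thick and 977 mm tall, are fixed to the +y face of the rails with their bottoms at z = 90 mm, evenly spaced across the span with equal gaps (rounded down to the nearest mm) at the −x end and between each pair — any rounding remainder accumulates at the +x end.

The fence section is on the floor beside the stool on its +y side.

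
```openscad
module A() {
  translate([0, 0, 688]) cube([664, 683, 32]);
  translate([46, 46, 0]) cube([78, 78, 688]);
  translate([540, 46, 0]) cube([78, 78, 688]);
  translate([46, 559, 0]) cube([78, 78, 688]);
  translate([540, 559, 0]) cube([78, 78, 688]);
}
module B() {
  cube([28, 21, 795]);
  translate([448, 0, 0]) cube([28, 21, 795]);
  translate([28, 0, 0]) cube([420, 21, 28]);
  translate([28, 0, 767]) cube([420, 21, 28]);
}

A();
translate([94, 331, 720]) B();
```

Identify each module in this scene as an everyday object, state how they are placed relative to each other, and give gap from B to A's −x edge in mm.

The picture frame's min-x is at 94; the table's min-x is 0; gap = 94 mm.

A is a table. B is a picture frame. The picture frame is on top of the table, centred. The gap from the picture frame to the table's −x edge is 94 mm.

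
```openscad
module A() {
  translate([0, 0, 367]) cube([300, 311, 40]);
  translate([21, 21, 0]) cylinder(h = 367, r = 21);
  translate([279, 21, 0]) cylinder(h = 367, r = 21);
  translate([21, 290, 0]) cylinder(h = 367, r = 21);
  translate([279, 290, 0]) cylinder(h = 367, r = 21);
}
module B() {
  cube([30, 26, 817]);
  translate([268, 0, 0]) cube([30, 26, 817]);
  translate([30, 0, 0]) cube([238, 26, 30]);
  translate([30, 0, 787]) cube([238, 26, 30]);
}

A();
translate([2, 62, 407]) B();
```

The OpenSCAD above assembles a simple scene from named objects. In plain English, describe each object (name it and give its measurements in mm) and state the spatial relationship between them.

A is a four-legged stool. The seat is a 300×311×40 mm slab whose top surface is at z = 407 mm; four round legs, each 42 mm in diameter, run from the floor (z = 0) to the underside of the seat, each leg's axis is inset half a diameter from the nearest pair of seat edges (so the leg's bounding box is flush with the corner).

B is a rectangular picture frame lying in the x–z plane (depth along y). The opening is 238 mm wide (x) by 757 mm tall (z), surrounded by a border 30 mm wide on all four sides. The frame is 26 mm deep and is made of two full-height vertical stiles with two horizontal rails fitted between them.

The picture frame is on top of the stool.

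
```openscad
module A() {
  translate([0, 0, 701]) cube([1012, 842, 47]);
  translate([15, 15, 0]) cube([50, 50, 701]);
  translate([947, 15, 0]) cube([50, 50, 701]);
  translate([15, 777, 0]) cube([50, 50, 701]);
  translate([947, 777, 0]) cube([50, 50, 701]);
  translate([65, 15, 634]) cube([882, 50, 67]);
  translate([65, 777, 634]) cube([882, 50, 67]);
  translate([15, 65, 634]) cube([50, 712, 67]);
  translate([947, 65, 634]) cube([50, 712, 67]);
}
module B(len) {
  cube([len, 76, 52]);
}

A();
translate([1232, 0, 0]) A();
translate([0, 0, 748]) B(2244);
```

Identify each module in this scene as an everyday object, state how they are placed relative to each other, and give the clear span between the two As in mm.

Second table starts at x = 1232; first ends at x = 1012; clear span = 1232 − 1012 = 220 mm.

A is a table. B is a beam. A beam spans the tops of two tables. The clear span between the two tables is 220 mm.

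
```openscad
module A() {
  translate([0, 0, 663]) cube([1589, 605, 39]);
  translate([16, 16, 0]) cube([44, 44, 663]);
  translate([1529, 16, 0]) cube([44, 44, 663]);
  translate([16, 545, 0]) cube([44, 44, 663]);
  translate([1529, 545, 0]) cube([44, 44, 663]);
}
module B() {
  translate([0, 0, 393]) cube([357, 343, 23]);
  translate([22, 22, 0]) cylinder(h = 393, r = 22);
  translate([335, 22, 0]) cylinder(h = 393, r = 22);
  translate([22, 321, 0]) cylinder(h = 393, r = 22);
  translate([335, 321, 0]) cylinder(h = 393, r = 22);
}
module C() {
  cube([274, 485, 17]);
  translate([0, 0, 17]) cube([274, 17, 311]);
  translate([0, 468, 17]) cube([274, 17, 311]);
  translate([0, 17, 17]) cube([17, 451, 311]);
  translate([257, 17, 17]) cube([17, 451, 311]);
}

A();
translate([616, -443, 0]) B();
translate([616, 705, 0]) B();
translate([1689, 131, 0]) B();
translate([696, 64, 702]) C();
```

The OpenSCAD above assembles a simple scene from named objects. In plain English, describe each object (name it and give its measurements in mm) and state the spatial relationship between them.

A is a table: top 1589 mm (x) × 605 mm (y), 39 mm thick, upper face at z = 702 mm, on four 44×44 mm square legs, each inset 16 mm from the nearest pair of top edges, running from z = 0 to the bottom of the top.

B is a four-legged stool. The seat is 357×343 mm, 23 mm thick, top at z = 416 mm. It stands on four round legs, each 44 mm in diameter, from z = 0 to the seat underside, each leg's axis is inset half a diameter from the nearest pair of seat edges (so the leg's bounding box is flush with the corner).

C is an open storage box with external size 274×485×328 mm and wall thickness 17 mm (the base is also 17 mm thick). The base covers the whole footprint; the four walls stand on the base, with the y-facing walls full-width and the x-facing walls fitting between their inner faces.

Three stools sit around the table at the −y, +y, +x sides. The open box is on top of the table.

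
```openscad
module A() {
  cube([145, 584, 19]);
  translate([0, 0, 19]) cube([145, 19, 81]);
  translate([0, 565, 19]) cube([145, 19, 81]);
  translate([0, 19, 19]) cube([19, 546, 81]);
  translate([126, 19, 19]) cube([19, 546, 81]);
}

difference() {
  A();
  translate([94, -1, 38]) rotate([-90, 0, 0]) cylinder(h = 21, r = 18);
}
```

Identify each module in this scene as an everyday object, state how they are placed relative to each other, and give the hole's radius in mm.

A is an open box. The open box has a circular hole through its front wall. The hole's radius is 18 mm.

The subtracted cylinder has r = 18 mm.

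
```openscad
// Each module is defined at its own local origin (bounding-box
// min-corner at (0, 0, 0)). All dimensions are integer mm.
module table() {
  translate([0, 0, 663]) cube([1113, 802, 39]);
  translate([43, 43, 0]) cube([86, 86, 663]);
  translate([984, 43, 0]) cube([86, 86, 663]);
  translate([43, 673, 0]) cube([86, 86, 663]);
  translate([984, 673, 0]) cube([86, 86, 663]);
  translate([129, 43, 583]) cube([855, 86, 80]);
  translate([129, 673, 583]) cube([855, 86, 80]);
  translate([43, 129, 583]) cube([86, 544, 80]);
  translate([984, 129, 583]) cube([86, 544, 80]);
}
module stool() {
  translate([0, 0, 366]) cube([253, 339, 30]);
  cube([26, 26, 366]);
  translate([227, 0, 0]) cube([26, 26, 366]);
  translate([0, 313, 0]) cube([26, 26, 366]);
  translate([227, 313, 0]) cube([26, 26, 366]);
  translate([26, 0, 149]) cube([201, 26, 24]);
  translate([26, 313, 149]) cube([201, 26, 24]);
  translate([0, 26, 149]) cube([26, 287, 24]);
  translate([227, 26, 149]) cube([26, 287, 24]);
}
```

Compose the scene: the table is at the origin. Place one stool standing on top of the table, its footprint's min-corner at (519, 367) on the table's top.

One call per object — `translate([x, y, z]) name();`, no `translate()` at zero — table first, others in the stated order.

table();
translate([519, 367, 702]) stool();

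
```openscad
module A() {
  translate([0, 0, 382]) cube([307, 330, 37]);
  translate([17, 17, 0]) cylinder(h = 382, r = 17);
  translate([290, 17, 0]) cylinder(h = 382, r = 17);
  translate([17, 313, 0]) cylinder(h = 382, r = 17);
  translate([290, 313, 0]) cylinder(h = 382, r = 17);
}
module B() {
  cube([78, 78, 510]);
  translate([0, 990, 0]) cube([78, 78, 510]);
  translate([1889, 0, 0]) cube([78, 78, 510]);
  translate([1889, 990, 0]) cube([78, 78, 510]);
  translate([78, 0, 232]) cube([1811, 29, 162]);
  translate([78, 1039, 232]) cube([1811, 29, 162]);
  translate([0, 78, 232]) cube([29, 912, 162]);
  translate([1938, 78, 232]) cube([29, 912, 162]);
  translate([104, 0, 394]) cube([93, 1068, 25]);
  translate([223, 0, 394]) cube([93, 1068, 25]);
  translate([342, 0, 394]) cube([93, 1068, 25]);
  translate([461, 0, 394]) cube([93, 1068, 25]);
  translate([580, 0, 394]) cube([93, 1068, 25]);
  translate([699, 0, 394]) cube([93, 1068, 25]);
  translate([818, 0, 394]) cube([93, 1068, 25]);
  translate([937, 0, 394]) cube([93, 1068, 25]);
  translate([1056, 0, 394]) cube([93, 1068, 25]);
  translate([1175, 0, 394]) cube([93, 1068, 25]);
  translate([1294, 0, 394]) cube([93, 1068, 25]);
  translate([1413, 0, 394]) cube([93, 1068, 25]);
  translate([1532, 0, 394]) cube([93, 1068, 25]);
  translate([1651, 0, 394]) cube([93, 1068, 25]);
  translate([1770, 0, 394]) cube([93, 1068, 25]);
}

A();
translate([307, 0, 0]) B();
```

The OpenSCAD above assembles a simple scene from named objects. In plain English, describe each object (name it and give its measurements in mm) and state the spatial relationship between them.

A is a four-legged stool. The seat is a 307×330×37 mm slab whose top surface is at z = 419 mm; four round legs, each 34 mm in diameter, run from the floor (z = 0) to the underside of the seat, each leg's axis is inset half a diameter from the nearest pair of seat edges (so the leg's bounding box is flush with the corner).

B is a bed frame 1967 mm long (x) by 1068 mm wide (y). Four 78×78 mm corner posts, 510 mm tall, at the corners of the footprint. Four rails of 29 mm thickness and 162 mm height run between adjacent posts with their undersides at z = 232 mm, their outer faces flush with the outside of the frame (the two x-running rails run between the posts' inner faces; the two y-running rails run between the posts' inner faces). 15 slats, each 93 mm wide (x) and 25 mm thick, lie across the top of the two x-running rails, running the full 1068 mm width of the frame in y; the slats are evenly spaced along x between the inner faces of the end posts with equal gaps (rounded down to the nearest mm) at the −x end and between each pair — any rounding remainder accumulates at the +x end.

The bed frame is against the stool's +x side, with their −y faces flush.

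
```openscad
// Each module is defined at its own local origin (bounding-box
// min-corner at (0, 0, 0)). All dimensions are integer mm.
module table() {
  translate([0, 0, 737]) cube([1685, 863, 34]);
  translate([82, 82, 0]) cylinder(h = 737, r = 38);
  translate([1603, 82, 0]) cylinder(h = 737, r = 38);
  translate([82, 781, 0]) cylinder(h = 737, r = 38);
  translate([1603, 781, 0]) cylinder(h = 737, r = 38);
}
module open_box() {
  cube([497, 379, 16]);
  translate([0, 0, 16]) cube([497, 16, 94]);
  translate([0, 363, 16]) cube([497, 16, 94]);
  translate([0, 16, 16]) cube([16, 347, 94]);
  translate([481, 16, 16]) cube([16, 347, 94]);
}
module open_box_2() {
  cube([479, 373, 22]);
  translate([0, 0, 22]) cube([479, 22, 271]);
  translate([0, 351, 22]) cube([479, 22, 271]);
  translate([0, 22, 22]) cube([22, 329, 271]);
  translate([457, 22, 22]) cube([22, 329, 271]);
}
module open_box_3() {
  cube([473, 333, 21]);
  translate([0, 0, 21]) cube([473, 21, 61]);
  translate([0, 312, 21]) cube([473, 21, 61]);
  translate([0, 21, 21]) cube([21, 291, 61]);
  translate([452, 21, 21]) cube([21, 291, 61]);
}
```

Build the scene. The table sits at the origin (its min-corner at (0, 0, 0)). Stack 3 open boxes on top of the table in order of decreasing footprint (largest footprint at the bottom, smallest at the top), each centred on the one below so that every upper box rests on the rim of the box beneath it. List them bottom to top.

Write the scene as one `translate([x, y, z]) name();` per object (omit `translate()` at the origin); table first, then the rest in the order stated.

table();
translate([594, 242, 771]) open_box();
translate([603, 245, 881]) open_box_2();
translate([606, 265, 1174]) open_box_3();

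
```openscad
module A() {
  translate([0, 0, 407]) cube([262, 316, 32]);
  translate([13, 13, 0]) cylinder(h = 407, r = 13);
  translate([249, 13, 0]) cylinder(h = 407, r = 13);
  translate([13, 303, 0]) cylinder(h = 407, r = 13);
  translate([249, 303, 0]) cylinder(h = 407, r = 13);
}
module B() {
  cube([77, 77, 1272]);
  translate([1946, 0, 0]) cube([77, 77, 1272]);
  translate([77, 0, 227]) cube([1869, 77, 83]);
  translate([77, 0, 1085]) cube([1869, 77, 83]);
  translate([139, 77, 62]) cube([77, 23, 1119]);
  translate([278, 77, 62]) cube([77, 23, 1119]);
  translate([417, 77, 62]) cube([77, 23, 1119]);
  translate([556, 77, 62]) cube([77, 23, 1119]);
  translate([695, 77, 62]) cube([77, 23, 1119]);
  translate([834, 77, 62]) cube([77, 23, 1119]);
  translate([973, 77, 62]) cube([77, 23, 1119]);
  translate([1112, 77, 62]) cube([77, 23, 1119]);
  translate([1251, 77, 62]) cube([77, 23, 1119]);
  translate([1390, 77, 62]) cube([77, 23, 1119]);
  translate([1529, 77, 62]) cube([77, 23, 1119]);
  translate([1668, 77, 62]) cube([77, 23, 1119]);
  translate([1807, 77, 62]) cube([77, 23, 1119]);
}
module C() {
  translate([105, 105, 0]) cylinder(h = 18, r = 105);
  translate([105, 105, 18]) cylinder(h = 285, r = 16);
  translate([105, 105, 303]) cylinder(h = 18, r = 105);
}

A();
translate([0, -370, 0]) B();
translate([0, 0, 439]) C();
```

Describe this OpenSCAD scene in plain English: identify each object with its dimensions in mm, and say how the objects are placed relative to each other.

A is a simple wooden stool: a rectangular seat 262 mm (x) by 316 mm (y), 32 mm thick, top face at z = 439 mm, on four round legs, each 26 mm in diameter. The legs rest on z = 0, each leg's axis is inset half a diameter from the nearest pair of seat edges (so the leg's bounding box is flush with the corner).

B is a fence section. Two 77×77 mm posts, 1272 mm tall, stand on the floor with a clear span of 1869 mm between their inner faces. Two horizontal rails of 77×83 mm section span the gap between the posts with their undersides at z = 227 mm and z = 1085 mm, flush with the posts' −y face. 13 pickets, each 77 mm wide, 23 mm thick and 1119 mm tall, are fixed to the +y face of the rails with their bottoms at z = 62 mm, evenly spaced across the span with equal gaps (rounded down to the nearest mm) at the −x end and between each pair — any rounding remainder accumulates at the +x end.

C is a spool: two coaxial disc flanges of radius 105 mm and thickness 18 mm, joined by a core cylinder of radius 16 mm and height 285 mm. The lower flange rests on z = 0 and the three cylinders share a vertical axis.

The fence section is on the floor beside the stool on its −y side. The spool is on top of the stool.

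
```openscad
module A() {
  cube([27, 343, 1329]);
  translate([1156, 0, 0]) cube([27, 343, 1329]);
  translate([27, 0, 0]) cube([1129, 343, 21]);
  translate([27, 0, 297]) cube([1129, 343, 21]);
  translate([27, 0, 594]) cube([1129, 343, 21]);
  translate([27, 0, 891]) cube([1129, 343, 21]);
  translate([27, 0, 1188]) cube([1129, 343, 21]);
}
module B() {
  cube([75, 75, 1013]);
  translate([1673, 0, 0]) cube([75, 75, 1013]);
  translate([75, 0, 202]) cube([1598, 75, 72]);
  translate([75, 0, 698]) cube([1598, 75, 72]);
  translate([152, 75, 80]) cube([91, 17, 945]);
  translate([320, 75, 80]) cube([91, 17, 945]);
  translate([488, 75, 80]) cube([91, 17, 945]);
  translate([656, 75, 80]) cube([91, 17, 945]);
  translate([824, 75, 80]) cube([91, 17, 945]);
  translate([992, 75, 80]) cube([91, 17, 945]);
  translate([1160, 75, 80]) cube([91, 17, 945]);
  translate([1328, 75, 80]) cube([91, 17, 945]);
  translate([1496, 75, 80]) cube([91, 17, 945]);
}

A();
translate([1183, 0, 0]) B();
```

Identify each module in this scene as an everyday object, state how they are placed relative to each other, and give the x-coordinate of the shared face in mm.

The bookshelf's +x face and the fence section's −x face are both at x = 1183 mm.

A is a bookshelf. B is a fence section. The fence section is against the bookshelf's +x side, with their −y faces flush. The x-coordinate of the shared face is 1183 mm.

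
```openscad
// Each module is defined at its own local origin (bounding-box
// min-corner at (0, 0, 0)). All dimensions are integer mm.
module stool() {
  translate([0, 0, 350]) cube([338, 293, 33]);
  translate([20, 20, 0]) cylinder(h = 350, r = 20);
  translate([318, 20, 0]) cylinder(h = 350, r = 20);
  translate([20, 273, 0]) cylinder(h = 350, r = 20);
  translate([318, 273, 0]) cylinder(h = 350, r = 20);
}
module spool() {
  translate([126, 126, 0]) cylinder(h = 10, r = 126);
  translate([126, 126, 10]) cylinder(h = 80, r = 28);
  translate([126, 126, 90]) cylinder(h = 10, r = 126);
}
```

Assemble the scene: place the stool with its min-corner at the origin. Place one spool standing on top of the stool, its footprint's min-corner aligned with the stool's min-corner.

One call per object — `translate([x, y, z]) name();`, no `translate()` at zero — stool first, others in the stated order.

stool();
translate([0, 0, 383]) spool();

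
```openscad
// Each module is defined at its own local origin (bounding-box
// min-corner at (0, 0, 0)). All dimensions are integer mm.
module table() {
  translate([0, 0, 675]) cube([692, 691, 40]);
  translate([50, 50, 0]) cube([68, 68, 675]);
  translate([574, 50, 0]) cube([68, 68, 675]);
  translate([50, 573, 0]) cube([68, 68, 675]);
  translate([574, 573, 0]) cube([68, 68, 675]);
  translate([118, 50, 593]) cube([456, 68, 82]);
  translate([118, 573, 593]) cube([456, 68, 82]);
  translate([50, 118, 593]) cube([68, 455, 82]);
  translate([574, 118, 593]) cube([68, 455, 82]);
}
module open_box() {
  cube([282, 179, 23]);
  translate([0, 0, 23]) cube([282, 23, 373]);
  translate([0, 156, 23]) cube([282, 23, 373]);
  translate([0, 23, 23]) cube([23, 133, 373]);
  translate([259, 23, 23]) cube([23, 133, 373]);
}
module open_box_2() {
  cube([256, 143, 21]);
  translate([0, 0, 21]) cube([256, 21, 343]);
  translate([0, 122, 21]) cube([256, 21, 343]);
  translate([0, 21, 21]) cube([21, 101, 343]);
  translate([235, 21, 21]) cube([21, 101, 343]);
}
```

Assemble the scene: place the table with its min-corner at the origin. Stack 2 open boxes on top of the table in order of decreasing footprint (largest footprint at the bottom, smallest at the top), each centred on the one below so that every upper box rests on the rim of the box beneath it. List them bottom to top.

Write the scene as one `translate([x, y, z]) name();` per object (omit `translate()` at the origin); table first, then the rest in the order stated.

table();
translate([205, 256, 715]) open_box();
translate([218, 274, 1111]) open_box_2();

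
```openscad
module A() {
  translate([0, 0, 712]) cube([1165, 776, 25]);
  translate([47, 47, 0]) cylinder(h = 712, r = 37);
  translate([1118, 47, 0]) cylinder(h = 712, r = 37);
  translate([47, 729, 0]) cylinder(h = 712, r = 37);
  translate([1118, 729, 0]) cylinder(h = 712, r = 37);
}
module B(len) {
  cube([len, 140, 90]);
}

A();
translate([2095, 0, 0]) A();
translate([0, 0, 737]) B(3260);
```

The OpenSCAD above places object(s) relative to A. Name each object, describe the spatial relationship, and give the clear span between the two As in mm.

A is a table. B is a beam. A beam spans the tops of two tables. The clear span between the two tables is 930 mm.

Second table starts at x = 2095; first ends at x = 1165; clear span = 2095 − 1165 = 930 mm.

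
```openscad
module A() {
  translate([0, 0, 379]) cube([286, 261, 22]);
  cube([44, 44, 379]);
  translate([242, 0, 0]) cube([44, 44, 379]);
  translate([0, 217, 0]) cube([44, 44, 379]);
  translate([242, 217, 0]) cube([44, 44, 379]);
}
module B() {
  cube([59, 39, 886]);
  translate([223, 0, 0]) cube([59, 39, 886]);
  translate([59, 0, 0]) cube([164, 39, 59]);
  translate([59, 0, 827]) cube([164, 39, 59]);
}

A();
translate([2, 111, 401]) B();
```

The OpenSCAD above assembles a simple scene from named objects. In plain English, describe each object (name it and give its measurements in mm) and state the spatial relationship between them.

A is a four-legged stool. The seat is a 286×261×22 mm slab whose top surface is at z = 401 mm; four square legs, each 44×44 mm in cross-section, run from the floor (z = 0) to the underside of the seat, each flush with a corner of the seat.

B is a rectangular picture frame lying in the x–z plane (depth along y). The opening is 164 mm wide (x) by 768 mm tall (z), surrounded by a border 59 mm wide on all four sides. The frame is 39 mm deep and is made of two full-height vertical stiles with two horizontal rails fitted between them.

The picture frame is on top of the stool, centred.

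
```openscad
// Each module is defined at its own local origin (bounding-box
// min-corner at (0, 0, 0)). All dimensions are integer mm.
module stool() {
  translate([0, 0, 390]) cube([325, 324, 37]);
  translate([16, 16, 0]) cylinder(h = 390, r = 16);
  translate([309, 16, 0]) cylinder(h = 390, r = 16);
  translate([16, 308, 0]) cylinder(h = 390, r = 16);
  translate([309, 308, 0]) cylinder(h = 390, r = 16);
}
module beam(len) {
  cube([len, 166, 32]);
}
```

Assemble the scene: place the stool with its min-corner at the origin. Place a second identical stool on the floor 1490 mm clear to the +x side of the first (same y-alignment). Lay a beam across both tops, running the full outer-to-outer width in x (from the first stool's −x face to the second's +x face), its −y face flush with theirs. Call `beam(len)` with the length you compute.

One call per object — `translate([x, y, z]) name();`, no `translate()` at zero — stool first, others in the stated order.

stool();
translate([1815, 0, 0]) stool();
translate([0, 0, 427]) beam(2140);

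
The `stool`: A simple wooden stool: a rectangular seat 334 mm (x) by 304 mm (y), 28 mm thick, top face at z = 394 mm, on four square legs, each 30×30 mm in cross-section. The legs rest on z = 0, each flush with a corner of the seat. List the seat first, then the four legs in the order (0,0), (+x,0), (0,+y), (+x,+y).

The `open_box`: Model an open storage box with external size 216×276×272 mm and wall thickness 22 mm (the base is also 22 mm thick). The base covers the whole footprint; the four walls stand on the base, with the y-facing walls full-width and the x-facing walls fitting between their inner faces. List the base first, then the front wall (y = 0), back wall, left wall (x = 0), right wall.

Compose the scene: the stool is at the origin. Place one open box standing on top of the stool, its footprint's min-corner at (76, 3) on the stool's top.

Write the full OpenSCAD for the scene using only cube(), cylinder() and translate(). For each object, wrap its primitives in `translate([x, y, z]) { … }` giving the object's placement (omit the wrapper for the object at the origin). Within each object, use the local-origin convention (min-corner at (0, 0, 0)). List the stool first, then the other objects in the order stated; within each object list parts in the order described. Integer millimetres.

translate([0, 0, 366]) cube([334, 304, 28]);
cube([30, 30, 366]);
translate([304, 0, 0]) cube([30, 30, 366]);
translate([0, 274, 0]) cube([30, 30, 366]);
translate([304, 274, 0]) cube([30, 30, 366]);
translate([76, 3, 394]) {
  cube([216, 276, 22]);
  translate([0, 0, 22]) cube([216, 22, 250]);
  translate([0, 254, 22]) cube([216, 22, 250]);
  translate([0, 22, 22]) cube([22, 232, 250]);
  translate([194, 22, 22]) cube([22, 232, 250]);
}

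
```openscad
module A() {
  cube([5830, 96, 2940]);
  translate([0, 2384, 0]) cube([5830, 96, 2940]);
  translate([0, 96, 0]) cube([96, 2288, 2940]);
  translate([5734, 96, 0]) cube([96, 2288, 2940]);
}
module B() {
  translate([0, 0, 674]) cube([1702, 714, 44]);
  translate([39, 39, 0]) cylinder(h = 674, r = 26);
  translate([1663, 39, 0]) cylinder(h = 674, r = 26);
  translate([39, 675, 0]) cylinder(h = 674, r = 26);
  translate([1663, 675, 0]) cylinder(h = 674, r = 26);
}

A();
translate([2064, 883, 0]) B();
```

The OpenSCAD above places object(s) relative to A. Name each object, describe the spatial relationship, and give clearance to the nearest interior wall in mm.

A is a house frame. B is a table. The table sits inside the house frame, centred. The clearance to the nearest interior wall is 787 mm.

Clearances: x = 1968, y = 787; minimum 787 mm.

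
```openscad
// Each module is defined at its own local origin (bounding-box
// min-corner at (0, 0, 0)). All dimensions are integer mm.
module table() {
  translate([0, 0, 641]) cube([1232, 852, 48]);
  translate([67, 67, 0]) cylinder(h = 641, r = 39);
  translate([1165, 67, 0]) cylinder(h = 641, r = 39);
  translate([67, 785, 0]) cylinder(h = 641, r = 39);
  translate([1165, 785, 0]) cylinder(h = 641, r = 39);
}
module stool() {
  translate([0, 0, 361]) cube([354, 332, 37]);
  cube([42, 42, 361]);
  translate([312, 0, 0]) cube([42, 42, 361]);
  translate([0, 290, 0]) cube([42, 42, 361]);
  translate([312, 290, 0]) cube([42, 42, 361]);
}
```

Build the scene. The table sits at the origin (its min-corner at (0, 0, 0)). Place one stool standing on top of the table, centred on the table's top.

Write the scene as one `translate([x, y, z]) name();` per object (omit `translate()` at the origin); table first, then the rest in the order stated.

table();
translate([439, 260, 689]) stool();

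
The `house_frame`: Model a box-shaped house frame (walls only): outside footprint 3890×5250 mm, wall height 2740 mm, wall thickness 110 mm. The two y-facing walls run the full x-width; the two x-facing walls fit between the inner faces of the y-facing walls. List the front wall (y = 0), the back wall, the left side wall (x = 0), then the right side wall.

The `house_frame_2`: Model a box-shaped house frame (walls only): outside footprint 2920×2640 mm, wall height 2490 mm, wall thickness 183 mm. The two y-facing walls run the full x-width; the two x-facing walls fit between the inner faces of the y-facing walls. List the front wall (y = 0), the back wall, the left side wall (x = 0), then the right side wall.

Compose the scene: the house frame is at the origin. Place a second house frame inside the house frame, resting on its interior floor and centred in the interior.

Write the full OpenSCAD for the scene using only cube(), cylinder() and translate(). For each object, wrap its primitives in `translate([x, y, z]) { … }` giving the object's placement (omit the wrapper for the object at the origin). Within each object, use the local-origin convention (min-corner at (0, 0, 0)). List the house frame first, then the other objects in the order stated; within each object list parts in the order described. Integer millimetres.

cube([3890, 110, 2740]);
translate([0, 5140, 0]) cube([3890, 110, 2740]);
translate([0, 110, 0]) cube([110, 5030, 2740]);
translate([3780, 110, 0]) cube([110, 5030, 2740]);
translate([485, 1305, 0]) {
  cube([2920, 183, 2490]);
  translate([0, 2457, 0]) cube([2920, 183, 2490]);
  translate([0, 183, 0]) cube([183, 2274, 2490]);
  translate([2737, 183, 0]) cube([183, 2274, 2490]);
}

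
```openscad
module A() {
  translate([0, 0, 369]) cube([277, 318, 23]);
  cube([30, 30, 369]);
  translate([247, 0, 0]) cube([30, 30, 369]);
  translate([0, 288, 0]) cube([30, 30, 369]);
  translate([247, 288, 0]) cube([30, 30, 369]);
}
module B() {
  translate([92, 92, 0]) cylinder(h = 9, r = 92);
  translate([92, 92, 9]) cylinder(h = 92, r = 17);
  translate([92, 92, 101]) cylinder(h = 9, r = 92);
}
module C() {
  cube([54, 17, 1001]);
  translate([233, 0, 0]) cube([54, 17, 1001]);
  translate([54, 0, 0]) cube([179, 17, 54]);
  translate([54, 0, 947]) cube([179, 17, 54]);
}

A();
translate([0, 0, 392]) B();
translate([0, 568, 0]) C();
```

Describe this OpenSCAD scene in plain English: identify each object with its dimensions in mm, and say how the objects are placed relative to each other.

A is a four-legged stool. The seat is a 277×318×23 mm slab whose top surface is at z = 392 mm; four square legs, each 30×30 mm in cross-section, run from the floor (z = 0) to the underside of the seat, each flush with a corner of the seat.

B is a spool: two coaxial disc flanges of radius 92 mm and thickness 9 mm, joined by a core cylinder of radius 17 mm and height 92 mm. The lower flange rests on z = 0 and the three cylinders share a vertical axis.

C is a picture frame with a 179×893 mm rectangular opening (x by z) and a uniform 54 mm border on every side. Frame depth is 17 mm along y. It is built from two vertical stiles running the full outside height and two horizontal rails spanning the gap between the stiles.

The spool is on top of the stool. The picture frame is on the floor beside the stool on its +y side.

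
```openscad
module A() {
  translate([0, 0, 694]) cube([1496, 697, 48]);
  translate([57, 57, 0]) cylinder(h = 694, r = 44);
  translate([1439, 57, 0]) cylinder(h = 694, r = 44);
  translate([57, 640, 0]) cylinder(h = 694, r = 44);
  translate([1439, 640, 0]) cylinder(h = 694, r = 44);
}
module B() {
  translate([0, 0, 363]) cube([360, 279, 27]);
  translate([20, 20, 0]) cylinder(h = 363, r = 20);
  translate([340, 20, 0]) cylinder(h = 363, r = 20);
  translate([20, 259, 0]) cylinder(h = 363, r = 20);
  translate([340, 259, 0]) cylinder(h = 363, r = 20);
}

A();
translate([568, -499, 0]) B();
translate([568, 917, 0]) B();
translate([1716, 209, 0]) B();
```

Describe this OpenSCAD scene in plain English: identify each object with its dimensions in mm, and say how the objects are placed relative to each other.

A is a table: top 1496 mm (x) × 697 mm (y), 48 mm thick, upper face at z = 742 mm, on four round legs of 88 mm diameter, each leg's bounding box inset 13 mm from the nearest pair of top edges, running from z = 0 to the bottom of the top.

B is a four-legged stool. The seat is 360×279 mm, 27 mm thick, top at z = 390 mm. It stands on four round legs, each 40 mm in diameter, from z = 0 to the seat underside, each leg's axis is inset half a diameter from the nearest pair of seat edges (so the leg's bounding box is flush with the corner).

Three stools sit around the table at the −y, +y, +x sides.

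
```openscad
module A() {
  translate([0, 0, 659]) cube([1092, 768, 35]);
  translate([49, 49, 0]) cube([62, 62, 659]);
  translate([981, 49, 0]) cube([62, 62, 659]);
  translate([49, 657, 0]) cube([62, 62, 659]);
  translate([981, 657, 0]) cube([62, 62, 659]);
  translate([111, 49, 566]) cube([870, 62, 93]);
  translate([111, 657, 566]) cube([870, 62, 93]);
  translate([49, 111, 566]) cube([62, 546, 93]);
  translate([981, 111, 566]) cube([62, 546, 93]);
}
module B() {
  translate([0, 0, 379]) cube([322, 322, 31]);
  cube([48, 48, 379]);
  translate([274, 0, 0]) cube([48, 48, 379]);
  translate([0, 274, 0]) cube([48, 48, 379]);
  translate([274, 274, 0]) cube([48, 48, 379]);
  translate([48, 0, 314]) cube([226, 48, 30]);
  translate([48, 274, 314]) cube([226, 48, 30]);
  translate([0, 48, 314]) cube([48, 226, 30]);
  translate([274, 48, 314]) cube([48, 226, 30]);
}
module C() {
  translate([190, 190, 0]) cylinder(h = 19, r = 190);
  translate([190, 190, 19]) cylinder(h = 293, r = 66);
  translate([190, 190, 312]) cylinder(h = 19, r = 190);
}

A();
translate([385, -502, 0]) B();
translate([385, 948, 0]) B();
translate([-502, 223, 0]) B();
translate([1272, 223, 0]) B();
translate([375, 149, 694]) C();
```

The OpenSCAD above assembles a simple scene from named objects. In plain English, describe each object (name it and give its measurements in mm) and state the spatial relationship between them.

A is a table: top 1092 mm (x) × 768 mm (y), 35 mm thick, upper face at z = 694 mm, on four 62×62 mm square legs, each inset 49 mm from the nearest pair of top edges, running from z = 0 to the bottom of the top. Four apron rails, 62 mm thick and 93 mm tall, run between adjacent legs with their top edges flush with the underside of the top and their outer faces flush with the legs' outer faces.

B is a four-legged stool. The seat is 322×322 mm, 31 mm thick, top at z = 410 mm. It stands on four square legs, each 48×48 mm in cross-section, from z = 0 to the seat underside, each flush with a corner of the seat. Four stretchers, 48 mm wide and 30 mm tall, connect adjacent legs with their undersides at z = 314 mm, each running between the inner faces of the legs it joins and aligned with the legs' outer faces on the other axis.

C is a spool: two coaxial disc flanges of radius 190 mm and thickness 19 mm, joined by a core cylinder of radius 66 mm and height 293 mm. The lower flange rests on z = 0 and the three cylinders share a vertical axis.

Four stools sit around the table at the −y, +y, −x, +x sides. The spool is on top of the table.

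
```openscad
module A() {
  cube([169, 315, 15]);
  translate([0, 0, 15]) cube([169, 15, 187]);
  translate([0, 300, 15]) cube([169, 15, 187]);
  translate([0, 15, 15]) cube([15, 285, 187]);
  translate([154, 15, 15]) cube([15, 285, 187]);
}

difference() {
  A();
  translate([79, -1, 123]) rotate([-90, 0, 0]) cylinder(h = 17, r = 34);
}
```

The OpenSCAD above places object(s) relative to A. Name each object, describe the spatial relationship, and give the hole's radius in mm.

A is an open box. The open box has a circular hole through its front wall. The hole's radius is 34 mm.

The subtracted cylinder has r = 34 mm.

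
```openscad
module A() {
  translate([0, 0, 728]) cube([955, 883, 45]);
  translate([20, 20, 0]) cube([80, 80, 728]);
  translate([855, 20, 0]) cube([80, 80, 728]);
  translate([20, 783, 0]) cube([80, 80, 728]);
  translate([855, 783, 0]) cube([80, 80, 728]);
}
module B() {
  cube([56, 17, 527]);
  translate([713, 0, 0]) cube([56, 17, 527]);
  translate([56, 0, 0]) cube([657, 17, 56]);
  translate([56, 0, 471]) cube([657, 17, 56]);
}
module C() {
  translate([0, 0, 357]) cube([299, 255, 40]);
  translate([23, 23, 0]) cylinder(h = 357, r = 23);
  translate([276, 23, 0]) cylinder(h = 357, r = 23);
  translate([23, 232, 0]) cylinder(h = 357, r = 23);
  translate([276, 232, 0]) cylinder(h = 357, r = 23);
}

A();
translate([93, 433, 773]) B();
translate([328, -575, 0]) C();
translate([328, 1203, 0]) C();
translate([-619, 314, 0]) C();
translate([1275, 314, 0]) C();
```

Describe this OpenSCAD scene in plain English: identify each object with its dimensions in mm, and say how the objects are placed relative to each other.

A is a table: top 955 mm (x) × 883 mm (y), 45 mm thick, upper face at z = 773 mm, on four 80×80 mm square legs, each inset 20 mm from the nearest pair of top edges, running from z = 0 to the bottom of the top.

B is a picture frame with a 657×415 mm rectangular opening (x by z) and a uniform 56 mm border on every side. Frame depth is 17 mm along y. It is built from two vertical stiles running the full outside height and two horizontal rails spanning the gap between the stiles.

C is a four-legged stool. The seat is 299×255 mm, 40 mm thick, top at z = 397 mm. It stands on four round legs, each 46 mm in diameter, from z = 0 to the seat underside, each leg's axis is inset half a diameter from the nearest pair of seat edges (so the leg's bounding box is flush with the corner).

The picture frame is on top of the table, centred. Four stools sit around the table at the −y, +y, −x, +x sides.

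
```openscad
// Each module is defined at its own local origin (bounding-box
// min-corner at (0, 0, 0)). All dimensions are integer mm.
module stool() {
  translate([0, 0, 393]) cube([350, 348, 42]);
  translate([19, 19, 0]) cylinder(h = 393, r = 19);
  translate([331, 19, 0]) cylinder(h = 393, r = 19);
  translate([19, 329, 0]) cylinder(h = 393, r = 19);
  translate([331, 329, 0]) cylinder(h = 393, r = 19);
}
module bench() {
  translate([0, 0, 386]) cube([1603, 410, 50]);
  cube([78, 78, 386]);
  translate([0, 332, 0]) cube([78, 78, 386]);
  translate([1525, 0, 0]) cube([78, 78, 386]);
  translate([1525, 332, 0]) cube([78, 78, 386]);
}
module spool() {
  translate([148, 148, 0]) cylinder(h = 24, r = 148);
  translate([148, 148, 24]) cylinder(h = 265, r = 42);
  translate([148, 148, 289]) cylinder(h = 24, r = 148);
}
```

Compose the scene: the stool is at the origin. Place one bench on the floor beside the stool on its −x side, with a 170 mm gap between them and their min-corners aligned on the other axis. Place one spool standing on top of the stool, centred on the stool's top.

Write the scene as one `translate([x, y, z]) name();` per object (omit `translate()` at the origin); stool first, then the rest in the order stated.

stool();
translate([-1773, 0, 0]) bench();
translate([27, 26, 435]) spool();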